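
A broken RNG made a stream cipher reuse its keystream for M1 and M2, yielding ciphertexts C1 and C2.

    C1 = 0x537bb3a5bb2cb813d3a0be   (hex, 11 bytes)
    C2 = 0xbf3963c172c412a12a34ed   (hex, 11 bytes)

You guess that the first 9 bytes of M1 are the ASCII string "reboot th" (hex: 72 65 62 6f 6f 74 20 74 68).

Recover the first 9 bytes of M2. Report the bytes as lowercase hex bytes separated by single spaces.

9e 27 b2 0b a6 9c 8a c6 91

First, C1 ⊕ C2 = (M1 ⊕ K) ⊕ (M2 ⊕ K) = M1 ⊕ M2, so the key drops out. Then M2 = (M1 ⊕ M2) ⊕ M1 over the first 9 bytes.
byte 0: (53 XOR bf) XOR 72 = ec XOR 72 = 9e
byte 1: (7b XOR 39) XOR 65 = 42 XOR 65 = 27
byte 2: (b3 XOR 63) XOR 62 = d0 XOR 62 = b2
byte 3: (a5 XOR c1) XOR 6f = 64 XOR 6f = 0b
byte 4: (bb XOR 72) XOR 6f = c9 XOR 6f = a6
byte 5: (2c XOR c4) XOR 74 = e8 XOR 74 = 9c
byte 6: (b8 XOR 12) XOR 20 = aa XOR 20 = 8a
byte 7: (13 XOR a1) XOR 74 = b2 XOR 74 = c6
byte 8: (d3 XOR 2a) XOR 68 = f9 XOR 68 = 91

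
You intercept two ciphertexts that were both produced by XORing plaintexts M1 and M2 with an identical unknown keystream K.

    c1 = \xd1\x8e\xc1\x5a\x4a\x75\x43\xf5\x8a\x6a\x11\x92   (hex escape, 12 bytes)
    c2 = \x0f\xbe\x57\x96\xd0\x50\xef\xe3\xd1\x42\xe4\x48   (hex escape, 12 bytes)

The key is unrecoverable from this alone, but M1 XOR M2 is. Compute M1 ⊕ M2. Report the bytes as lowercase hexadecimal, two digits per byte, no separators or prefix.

de3096cc9a25ac165b28f5da

c1 ⊕ c2 = (M1 ⊕ K) ⊕ (M2 ⊕ K) = M1 ⊕ M2 — the shared key cancels under XOR.
byte 0: d1 xor 0f = de
byte 1: 8e xor be = 30
byte 2: c1 xor 57 = 96
byte 3: 5a xor 96 = cc
byte 4: 4a xor d0 = 9a
byte 5: 75 xor 50 = 25
byte 6: 43 xor ef = ac
byte 7: f5 xor e3 = 16
byte 8: 8a xor d1 = 5b
byte 9: 6a xor 42 = 28
byte 10: 11 xor e4 = f5
byte 11: 92 xor 48 = da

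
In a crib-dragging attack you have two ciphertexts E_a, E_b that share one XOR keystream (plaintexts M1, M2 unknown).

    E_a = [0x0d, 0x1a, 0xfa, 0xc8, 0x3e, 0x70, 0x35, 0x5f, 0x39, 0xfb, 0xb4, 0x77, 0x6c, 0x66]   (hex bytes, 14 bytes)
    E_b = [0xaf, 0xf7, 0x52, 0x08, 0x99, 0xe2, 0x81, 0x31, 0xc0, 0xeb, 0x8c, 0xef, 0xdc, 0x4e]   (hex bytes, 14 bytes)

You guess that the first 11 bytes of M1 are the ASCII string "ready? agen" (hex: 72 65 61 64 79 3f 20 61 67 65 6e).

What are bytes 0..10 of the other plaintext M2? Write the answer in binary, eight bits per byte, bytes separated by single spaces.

First, E_a ⊕ E_b = (M1 ⊕ K) ⊕ (M2 ⊕ K) = M1 ⊕ M2, so the key drops out. Then M2 = (M1 ⊕ M2) ⊕ M1 over the first 11 bytes.
byte 0: (0d XOR af) XOR 72 = a2 XOR 72 = d0
byte 1: (1a XOR f7) XOR 65 = ed XOR 65 = 88
byte 2: (fa XOR 52) XOR 61 = a8 XOR 61 = c9
byte 3: (c8 XOR 08) XOR 64 = c0 XOR 64 = a4
byte 4: (3e XOR 99) XOR 79 = a7 XOR 79 = de
byte 5: (70 XOR e2) XOR 3f = 92 XOR 3f = ad
byte 6: (35 XOR 81) XOR 20 = b4 XOR 20 = 94
byte 7: (5f XOR 31) XOR 61 = 6e XOR 61 = 0f
byte 8: (39 XOR c0) XOR 67 = f9 XOR 67 = 9e
byte 9: (fb XOR eb) XOR 65 = 10 XOR 65 = 75
byte 10: (b4 XOR 8c) XOR 6e = 38 XOR 6e = 56

11010000 10001000 11001001 10100100 11011110 10101101 10010100 00001111 10011110 01110101 01010110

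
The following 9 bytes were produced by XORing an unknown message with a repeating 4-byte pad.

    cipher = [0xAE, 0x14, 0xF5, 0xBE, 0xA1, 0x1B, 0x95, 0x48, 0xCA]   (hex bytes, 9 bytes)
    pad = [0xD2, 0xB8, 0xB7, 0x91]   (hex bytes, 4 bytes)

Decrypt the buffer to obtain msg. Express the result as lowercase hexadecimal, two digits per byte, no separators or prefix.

The 4-byte key repeats, so the effective keystream is d2 b8 b7 91 d2 b8 b7 91 d2.
byte 0: ae ^ d2 = 7c
byte 1: 14 ^ b8 = ac
byte 2: f5 ^ b7 = 42
byte 3: be ^ 91 = 2f
byte 4: a1 ^ d2 = 73
byte 5: 1b ^ b8 = a3
byte 6: 95 ^ b7 = 22
byte 7: 48 ^ 91 = d9
byte 8: ca ^ d2 = 18

7cac422f73a322d918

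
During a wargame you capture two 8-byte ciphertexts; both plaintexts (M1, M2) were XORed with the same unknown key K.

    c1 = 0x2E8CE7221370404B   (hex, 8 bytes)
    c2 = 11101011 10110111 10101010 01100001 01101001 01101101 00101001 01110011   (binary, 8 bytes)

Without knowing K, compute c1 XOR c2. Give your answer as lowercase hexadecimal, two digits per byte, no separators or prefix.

c53b4d437a1d6938

c1 ⊕ c2 = (M1 ⊕ K) ⊕ (M2 ⊕ K) = M1 ⊕ M2 — the shared key cancels under XOR.
2e ⊕ eb = c5
8c ⊕ b7 = 3b
e7 ⊕ aa = 4d
22 ⊕ 61 = 43
13 ⊕ 69 = 7a
70 ⊕ 6d = 1d
40 ⊕ 29 = 69
4b ⊕ 73 = 38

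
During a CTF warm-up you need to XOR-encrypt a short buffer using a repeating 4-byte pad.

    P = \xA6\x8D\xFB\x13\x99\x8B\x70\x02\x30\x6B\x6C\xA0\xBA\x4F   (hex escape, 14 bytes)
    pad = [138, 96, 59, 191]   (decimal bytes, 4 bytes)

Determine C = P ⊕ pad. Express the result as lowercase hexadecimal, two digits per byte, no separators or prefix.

2cedc0ac13eb4bbdba0b571f302f

The 4-byte key repeats, so the effective keystream is 8a 60 3b bf 8a 60 3b bf 8a 60 3b bf 8a 60.
byte 0: a6 ^ 8a = 2c
byte 1: 8d ^ 60 = ed
byte 2: fb ^ 3b = c0
byte 3: 13 ^ bf = ac
byte 4: 99 ^ 8a = 13
byte 5: 8b ^ 60 = eb
byte 6: 70 ^ 3b = 4b
byte 7: 02 ^ bf = bd
byte 8: 30 ^ 8a = ba
byte 9: 6b ^ 60 = 0b
byte 10: 6c ^ 3b = 57
byte 11: a0 ^ bf = 1f
byte 12: ba ^ 8a = 30
byte 13: 4f ^ 60 = 2f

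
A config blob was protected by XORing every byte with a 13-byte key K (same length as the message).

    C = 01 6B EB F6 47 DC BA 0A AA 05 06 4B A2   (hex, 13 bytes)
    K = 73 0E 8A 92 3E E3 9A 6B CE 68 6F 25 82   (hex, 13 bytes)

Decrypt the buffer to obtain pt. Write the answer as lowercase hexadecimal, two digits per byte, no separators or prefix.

72656164793f2061646d696e20

01 ⊕ 73 = 72
6b ⊕ 0e = 65
eb ⊕ 8a = 61
f6 ⊕ 92 = 64
47 ⊕ 3e = 79
dc ⊕ e3 = 3f
ba ⊕ 9a = 20
0a ⊕ 6b = 61
aa ⊕ ce = 64
05 ⊕ 68 = 6d
06 ⊕ 6f = 69
4b ⊕ 25 = 6e
a2 ⊕ 82 = 20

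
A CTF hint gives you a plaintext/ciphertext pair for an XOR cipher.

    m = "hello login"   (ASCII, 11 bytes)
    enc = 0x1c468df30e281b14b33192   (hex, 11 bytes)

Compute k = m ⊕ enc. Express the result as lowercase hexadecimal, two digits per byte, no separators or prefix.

Since enc = m ⊕ k, XORing both sides with m gives k = m ⊕ enc.
68 ^ 1c = 74
65 ^ 46 = 23
6c ^ 8d = e1
6c ^ f3 = 9f
6f ^ 0e = 61
20 ^ 28 = 08
6c ^ 1b = 77
6f ^ 14 = 7b
67 ^ b3 = d4
69 ^ 31 = 58
6e ^ 92 = fc

7423e19f6108777bd458fc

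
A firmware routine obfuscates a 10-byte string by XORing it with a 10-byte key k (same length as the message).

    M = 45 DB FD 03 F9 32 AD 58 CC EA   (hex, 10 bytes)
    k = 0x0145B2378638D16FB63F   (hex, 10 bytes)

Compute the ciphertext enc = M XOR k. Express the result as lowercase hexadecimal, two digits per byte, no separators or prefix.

byte 0: 45 xor 01 = 44
byte 1: db xor 45 = 9e
byte 2: fd xor b2 = 4f
byte 3: 03 xor 37 = 34
byte 4: f9 xor 86 = 7f
byte 5: 32 xor 38 = 0a
byte 6: ad xor d1 = 7c
byte 7: 58 xor 6f = 37
byte 8: cc xor b6 = 7a
byte 9: ea xor 3f = d5

449e4f347f0a7c377ad5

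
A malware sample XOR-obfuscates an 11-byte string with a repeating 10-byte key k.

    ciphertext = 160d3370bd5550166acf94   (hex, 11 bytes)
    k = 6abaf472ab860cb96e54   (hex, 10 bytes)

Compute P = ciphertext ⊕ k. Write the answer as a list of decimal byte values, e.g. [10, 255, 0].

The 10-byte key repeats, so the effective keystream is 6a ba f4 72 ab 86 0c b9 6e 54 6a.
byte 0: 16 XOR 6a = 7c
byte 1: 0d XOR ba = b7
byte 2: 33 XOR f4 = c7
byte 3: 70 XOR 72 = 02
byte 4: bd XOR ab = 16
byte 5: 55 XOR 86 = d3
byte 6: 50 XOR 0c = 5c
byte 7: 16 XOR b9 = af
byte 8: 6a XOR 6e = 04
byte 9: cf XOR 54 = 9b
byte 10: 94 XOR 6a = fe

[124, 183, 199, 2, 22, 211, 92, 175, 4, 155, 254]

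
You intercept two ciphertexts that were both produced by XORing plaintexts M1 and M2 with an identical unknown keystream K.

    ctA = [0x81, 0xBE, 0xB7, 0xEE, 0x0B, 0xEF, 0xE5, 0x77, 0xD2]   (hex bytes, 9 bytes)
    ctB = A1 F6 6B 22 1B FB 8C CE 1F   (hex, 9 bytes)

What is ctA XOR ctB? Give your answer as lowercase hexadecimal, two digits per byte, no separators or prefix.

ctA ⊕ ctB = (M1 ⊕ K) ⊕ (M2 ⊕ K) = M1 ⊕ M2 — the shared key cancels under XOR.
81 XOR a1 = 20
be XOR f6 = 48
b7 XOR 6b = dc
ee XOR 22 = cc
0b XOR 1b = 10
ef XOR fb = 14
e5 XOR 8c = 69
77 XOR ce = b9
d2 XOR 1f = cd

2048dccc101469b9cd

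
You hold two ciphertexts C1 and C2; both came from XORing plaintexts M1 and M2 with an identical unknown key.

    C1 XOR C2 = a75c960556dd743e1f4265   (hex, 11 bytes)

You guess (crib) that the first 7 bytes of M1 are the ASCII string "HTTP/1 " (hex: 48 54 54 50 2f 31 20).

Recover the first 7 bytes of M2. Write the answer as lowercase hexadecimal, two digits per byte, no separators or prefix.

Since C1 ⊕ C2 = M1 ⊕ M2, XORing with the guessed M1 bytes yields the corresponding M2 bytes: M2 = (C1 ⊕ C2) ⊕ M1.
167 XOR  72 = 239
 92 XOR  84 =   8
150 XOR  84 = 194
  5 XOR  80 =  85
 86 XOR  47 = 121
221 XOR  49 = 236
116 XOR  32 =  84

ef08c25579ec54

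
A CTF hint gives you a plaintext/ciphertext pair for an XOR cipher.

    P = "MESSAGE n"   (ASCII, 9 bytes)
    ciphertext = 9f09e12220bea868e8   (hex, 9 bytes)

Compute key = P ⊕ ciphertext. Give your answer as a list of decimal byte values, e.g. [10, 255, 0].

Since ciphertext = P ⊕ key, XORing both sides with P gives key = P ⊕ ciphertext.
byte 0: 01001101 xor 10011111 = 11010010
byte 1: 01000101 xor 00001001 = 01001100
byte 2: 01010011 xor 11100001 = 10110010
byte 3: 01010011 xor 00100010 = 01110001
byte 4: 01000001 xor 00100000 = 01100001
byte 5: 01000111 xor 10111110 = 11111001
byte 6: 01000101 xor 10101000 = 11101101
byte 7: 00100000 xor 01101000 = 01001000
byte 8: 01101110 xor 11101000 = 10000110

[210, 76, 178, 113, 97, 249, 237, 72, 134]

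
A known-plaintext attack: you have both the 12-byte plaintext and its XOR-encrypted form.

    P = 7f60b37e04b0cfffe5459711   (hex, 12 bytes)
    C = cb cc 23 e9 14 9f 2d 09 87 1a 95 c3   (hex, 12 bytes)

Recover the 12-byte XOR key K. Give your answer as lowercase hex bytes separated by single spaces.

b4 ac 90 97 10 2f e2 f6 62 5f 02 d2

Since C = P ⊕ K, XORing both sides with P gives K = P ⊕ C.
7f ⊕ cb = b4
60 ⊕ cc = ac
b3 ⊕ 23 = 90
7e ⊕ e9 = 97
04 ⊕ 14 = 10
b0 ⊕ 9f = 2f
cf ⊕ 2d = e2
ff ⊕ 09 = f6
e5 ⊕ 87 = 62
45 ⊕ 1a = 5f
97 ⊕ 95 = 02
11 ⊕ c3 = d2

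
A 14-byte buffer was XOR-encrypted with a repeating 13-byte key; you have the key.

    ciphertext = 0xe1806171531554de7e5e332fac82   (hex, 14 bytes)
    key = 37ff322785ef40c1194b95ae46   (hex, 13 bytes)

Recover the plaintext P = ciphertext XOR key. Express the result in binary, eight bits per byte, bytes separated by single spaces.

The 13-byte key repeats, so the effective keystream is 37 ff 32 27 85 ef 40 c1 19 4b 95 ae 46 37.
byte 0: e1 ⊕ 37 = d6
byte 1: 80 ⊕ ff = 7f
byte 2: 61 ⊕ 32 = 53
byte 3: 71 ⊕ 27 = 56
byte 4: 53 ⊕ 85 = d6
byte 5: 15 ⊕ ef = fa
byte 6: 54 ⊕ 40 = 14
byte 7: de ⊕ c1 = 1f
byte 8: 7e ⊕ 19 = 67
byte 9: 5e ⊕ 4b = 15
byte 10: 33 ⊕ 95 = a6
byte 11: 2f ⊕ ae = 81
byte 12: ac ⊕ 46 = ea
byte 13: 82 ⊕ 37 = b5

11010110 01111111 01010011 01010110 11010110 11111010 00010100 00011111 01100111 00010101 10100110 10000001 11101010 10110101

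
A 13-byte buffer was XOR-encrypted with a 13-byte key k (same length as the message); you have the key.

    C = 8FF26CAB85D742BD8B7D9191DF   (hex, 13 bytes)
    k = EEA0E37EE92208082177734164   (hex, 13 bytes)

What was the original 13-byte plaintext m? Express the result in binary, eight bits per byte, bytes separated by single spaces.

8f ⊕ ee = 61
f2 ⊕ a0 = 52
6c ⊕ e3 = 8f
ab ⊕ 7e = d5
85 ⊕ e9 = 6c
d7 ⊕ 22 = f5
42 ⊕ 08 = 4a
bd ⊕ 08 = b5
8b ⊕ 21 = aa
7d ⊕ 77 = 0a
91 ⊕ 73 = e2
91 ⊕ 41 = d0
df ⊕ 64 = bb

01100001 01010010 10001111 11010101 01101100 11110101 01001010 10110101 10101010 00001010 11100010 11010000 10111011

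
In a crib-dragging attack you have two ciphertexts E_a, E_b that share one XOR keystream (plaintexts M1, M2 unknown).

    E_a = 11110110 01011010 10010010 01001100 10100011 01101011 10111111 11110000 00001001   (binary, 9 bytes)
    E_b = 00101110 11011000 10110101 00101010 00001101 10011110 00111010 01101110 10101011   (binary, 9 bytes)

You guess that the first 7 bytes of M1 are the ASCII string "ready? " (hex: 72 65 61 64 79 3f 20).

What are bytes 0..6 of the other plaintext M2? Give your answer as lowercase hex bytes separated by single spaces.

First, E_a ⊕ E_b = (M1 ⊕ K) ⊕ (M2 ⊕ K) = M1 ⊕ M2, so the key drops out. Then M2 = (M1 ⊕ M2) ⊕ M1 over the first 7 bytes.
byte 0: (f6 XOR 2e) XOR 72 = d8 XOR 72 = aa
byte 1: (5a XOR d8) XOR 65 = 82 XOR 65 = e7
byte 2: (92 XOR b5) XOR 61 = 27 XOR 61 = 46
byte 3: (4c XOR 2a) XOR 64 = 66 XOR 64 = 02
byte 4: (a3 XOR 0d) XOR 79 = ae XOR 79 = d7
byte 5: (6b XOR 9e) XOR 3f = f5 XOR 3f = ca
byte 6: (bf XOR 3a) XOR 20 = 85 XOR 20 = a5

aa e7 46 02 d7 ca a5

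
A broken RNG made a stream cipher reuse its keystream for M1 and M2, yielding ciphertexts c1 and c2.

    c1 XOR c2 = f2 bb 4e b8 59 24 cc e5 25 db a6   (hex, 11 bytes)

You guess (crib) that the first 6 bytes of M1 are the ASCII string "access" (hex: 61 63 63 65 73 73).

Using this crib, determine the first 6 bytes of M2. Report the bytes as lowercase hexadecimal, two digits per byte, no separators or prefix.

93d82ddd2a57

Since c1 ⊕ c2 = M1 ⊕ M2, XORing with the guessed M1 bytes yields the corresponding M2 bytes: M2 = (c1 ⊕ c2) ⊕ M1.
f2 XOR 61 = 93
bb XOR 63 = d8
4e XOR 63 = 2d
b8 XOR 65 = dd
59 XOR 73 = 2a
24 XOR 73 = 57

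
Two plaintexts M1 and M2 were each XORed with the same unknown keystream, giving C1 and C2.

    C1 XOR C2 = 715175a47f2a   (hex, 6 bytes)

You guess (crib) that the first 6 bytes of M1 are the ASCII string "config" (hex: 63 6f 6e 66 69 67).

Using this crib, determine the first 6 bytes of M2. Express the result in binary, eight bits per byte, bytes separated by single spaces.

00010010 00111110 00011011 11000010 00010110 01001101

Since C1 ⊕ C2 = M1 ⊕ M2, XORing with the guessed M1 bytes yields the corresponding M2 bytes: M2 = (C1 ⊕ C2) ⊕ M1.
71 XOR 63 = 12
51 XOR 6f = 3e
75 XOR 6e = 1b
a4 XOR 66 = c2
7f XOR 69 = 16
2a XOR 67 = 4d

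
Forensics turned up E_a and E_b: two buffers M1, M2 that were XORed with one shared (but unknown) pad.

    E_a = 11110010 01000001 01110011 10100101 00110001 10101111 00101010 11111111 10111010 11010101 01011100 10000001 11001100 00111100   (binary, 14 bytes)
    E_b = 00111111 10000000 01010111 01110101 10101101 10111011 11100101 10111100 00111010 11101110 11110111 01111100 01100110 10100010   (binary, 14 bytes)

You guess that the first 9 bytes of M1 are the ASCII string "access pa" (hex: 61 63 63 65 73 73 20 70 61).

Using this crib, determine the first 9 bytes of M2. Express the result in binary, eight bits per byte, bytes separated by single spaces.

First, E_a ⊕ E_b = (M1 ⊕ K) ⊕ (M2 ⊕ K) = M1 ⊕ M2, so the key drops out. Then M2 = (M1 ⊕ M2) ⊕ M1 over the first 9 bytes.
byte 0: (f2 XOR 3f) XOR 61 = cd XOR 61 = ac
byte 1: (41 XOR 80) XOR 63 = c1 XOR 63 = a2
byte 2: (73 XOR 57) XOR 63 = 24 XOR 63 = 47
byte 3: (a5 XOR 75) XOR 65 = d0 XOR 65 = b5
byte 4: (31 XOR ad) XOR 73 = 9c XOR 73 = ef
byte 5: (af XOR bb) XOR 73 = 14 XOR 73 = 67
byte 6: (2a XOR e5) XOR 20 = cf XOR 20 = ef
byte 7: (ff XOR bc) XOR 70 = 43 XOR 70 = 33
byte 8: (ba XOR 3a) XOR 61 = 80 XOR 61 = e1

10101100 10100010 01000111 10110101 11101111 01100111 11101111 00110011 11100001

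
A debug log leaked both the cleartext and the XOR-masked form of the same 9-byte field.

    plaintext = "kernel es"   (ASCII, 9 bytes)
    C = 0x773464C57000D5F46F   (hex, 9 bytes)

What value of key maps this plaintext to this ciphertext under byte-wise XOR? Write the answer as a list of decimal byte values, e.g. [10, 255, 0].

[28, 81, 22, 171, 21, 108, 245, 145, 28]

Since C = plaintext ⊕ key, XORing both sides with plaintext gives key = plaintext ⊕ C.
107 xor 119 =  28
101 xor  52 =  81
114 xor 100 =  22
110 xor 197 = 171
101 xor 112 =  21
108 xor   0 = 108
 32 xor 213 = 245
101 xor 244 = 145
115 xor 111 =  28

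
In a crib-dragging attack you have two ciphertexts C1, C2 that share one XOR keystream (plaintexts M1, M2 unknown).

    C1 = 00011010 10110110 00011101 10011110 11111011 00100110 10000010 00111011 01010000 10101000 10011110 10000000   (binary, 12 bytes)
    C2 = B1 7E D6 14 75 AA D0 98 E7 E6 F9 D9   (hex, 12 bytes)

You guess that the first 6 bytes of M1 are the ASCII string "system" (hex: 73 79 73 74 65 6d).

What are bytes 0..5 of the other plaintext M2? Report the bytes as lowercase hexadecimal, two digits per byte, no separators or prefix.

First, C1 ⊕ C2 = (M1 ⊕ K) ⊕ (M2 ⊕ K) = M1 ⊕ M2, so the key drops out. Then M2 = (M1 ⊕ M2) ⊕ M1 over the first 6 bytes.
byte 0: (1a ^ b1) ^ 73 = ab ^ 73 = d8
byte 1: (b6 ^ 7e) ^ 79 = c8 ^ 79 = b1
byte 2: (1d ^ d6) ^ 73 = cb ^ 73 = b8
byte 3: (9e ^ 14) ^ 74 = 8a ^ 74 = fe
byte 4: (fb ^ 75) ^ 65 = 8e ^ 65 = eb
byte 5: (26 ^ aa) ^ 6d = 8c ^ 6d = e1

d8b1b8feebe1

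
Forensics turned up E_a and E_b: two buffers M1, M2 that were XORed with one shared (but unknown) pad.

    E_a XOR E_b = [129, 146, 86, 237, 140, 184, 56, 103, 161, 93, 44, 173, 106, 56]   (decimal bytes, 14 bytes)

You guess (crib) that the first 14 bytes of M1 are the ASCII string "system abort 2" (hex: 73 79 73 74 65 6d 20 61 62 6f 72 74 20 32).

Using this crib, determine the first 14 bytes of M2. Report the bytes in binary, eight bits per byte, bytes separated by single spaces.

Since E_a ⊕ E_b = M1 ⊕ M2, XORing with the guessed M1 bytes yields the corresponding M2 bytes: M2 = (E_a ⊕ E_b) ⊕ M1.
10000001 XOR 01110011 = 11110010
10010010 XOR 01111001 = 11101011
01010110 XOR 01110011 = 00100101
11101101 XOR 01110100 = 10011001
10001100 XOR 01100101 = 11101001
10111000 XOR 01101101 = 11010101
00111000 XOR 00100000 = 00011000
01100111 XOR 01100001 = 00000110
10100001 XOR 01100010 = 11000011
01011101 XOR 01101111 = 00110010
00101100 XOR 01110010 = 01011110
10101101 XOR 01110100 = 11011001
01101010 XOR 00100000 = 01001010
00111000 XOR 00110010 = 00001010

11110010 11101011 00100101 10011001 11101001 11010101 00011000 00000110 11000011 00110010 01011110 11011001 01001010 00001010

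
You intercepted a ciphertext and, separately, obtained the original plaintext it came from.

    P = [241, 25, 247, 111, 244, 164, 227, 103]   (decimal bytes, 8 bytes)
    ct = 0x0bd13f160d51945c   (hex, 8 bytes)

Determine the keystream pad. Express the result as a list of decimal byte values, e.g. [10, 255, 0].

[250, 200, 200, 121, 249, 245, 119, 59]

Since ct = P ⊕ pad, XORing both sides with P gives pad = P ⊕ ct.
f1 ^ 0b = fa
19 ^ d1 = c8
f7 ^ 3f = c8
6f ^ 16 = 79
f4 ^ 0d = f9
a4 ^ 51 = f5
e3 ^ 94 = 77
67 ^ 5c = 3b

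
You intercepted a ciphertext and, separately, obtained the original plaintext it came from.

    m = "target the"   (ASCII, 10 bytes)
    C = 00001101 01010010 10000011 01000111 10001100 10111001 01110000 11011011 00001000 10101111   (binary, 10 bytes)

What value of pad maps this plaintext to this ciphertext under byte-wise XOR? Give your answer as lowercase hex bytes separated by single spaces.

79 33 f1 20 e9 cd 50 af 60 ca

Since C = m ⊕ pad, XORing both sides with m gives pad = m ⊕ C.
byte 0: 01110100 ⊕ 00001101 = 01111001
byte 1: 01100001 ⊕ 01010010 = 00110011
byte 2: 01110010 ⊕ 10000011 = 11110001
byte 3: 01100111 ⊕ 01000111 = 00100000
byte 4: 01100101 ⊕ 10001100 = 11101001
byte 5: 01110100 ⊕ 10111001 = 11001101
byte 6: 00100000 ⊕ 01110000 = 01010000
byte 7: 01110100 ⊕ 11011011 = 10101111
byte 8: 01101000 ⊕ 00001000 = 01100000
byte 9: 01100101 ⊕ 10101111 = 11001010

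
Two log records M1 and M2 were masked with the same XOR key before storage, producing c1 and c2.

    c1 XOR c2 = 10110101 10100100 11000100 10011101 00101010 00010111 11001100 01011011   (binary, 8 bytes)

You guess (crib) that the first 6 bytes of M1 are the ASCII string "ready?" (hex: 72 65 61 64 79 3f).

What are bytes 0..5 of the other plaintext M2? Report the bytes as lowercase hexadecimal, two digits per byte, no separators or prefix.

Since c1 ⊕ c2 = M1 ⊕ M2, XORing with the guessed M1 bytes yields the corresponding M2 bytes: M2 = (c1 ⊕ c2) ⊕ M1.
10110101 ^ 01110010 = 11000111
10100100 ^ 01100101 = 11000001
11000100 ^ 01100001 = 10100101
10011101 ^ 01100100 = 11111001
00101010 ^ 01111001 = 01010011
00010111 ^ 00111111 = 00101000

c7c1a5f95328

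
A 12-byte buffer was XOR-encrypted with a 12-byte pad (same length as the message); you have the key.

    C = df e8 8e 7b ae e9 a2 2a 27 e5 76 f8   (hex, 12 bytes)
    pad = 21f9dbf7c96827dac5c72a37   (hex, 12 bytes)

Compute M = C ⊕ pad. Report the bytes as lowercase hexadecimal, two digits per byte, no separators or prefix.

fe11558c678185f0e2225ccf

byte 0: 11011111 ⊕ 00100001 = 11111110
byte 1: 11101000 ⊕ 11111001 = 00010001
byte 2: 10001110 ⊕ 11011011 = 01010101
byte 3: 01111011 ⊕ 11110111 = 10001100
byte 4: 10101110 ⊕ 11001001 = 01100111
byte 5: 11101001 ⊕ 01101000 = 10000001
byte 6: 10100010 ⊕ 00100111 = 10000101
byte 7: 00101010 ⊕ 11011010 = 11110000
byte 8: 00100111 ⊕ 11000101 = 11100010
byte 9: 11100101 ⊕ 11000111 = 00100010
byte 10: 01110110 ⊕ 00101010 = 01011100
byte 11: 11111000 ⊕ 00110111 = 11001111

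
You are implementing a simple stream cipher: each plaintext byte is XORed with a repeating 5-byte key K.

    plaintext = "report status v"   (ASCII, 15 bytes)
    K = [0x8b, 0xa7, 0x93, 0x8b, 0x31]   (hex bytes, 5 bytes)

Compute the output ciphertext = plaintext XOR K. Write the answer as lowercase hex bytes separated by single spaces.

f9 c2 e3 e4 43 ff 87 e0 ff 50 ff d2 e0 ab 47

The 5-byte key repeats, so the effective keystream is 8b a7 93 8b 31 8b a7 93 8b 31 8b a7 93 8b 31.
byte 0: 72 XOR 8b = f9
byte 1: 65 XOR a7 = c2
byte 2: 70 XOR 93 = e3
byte 3: 6f XOR 8b = e4
byte 4: 72 XOR 31 = 43
byte 5: 74 XOR 8b = ff
byte 6: 20 XOR a7 = 87
byte 7: 73 XOR 93 = e0
byte 8: 74 XOR 8b = ff
byte 9: 61 XOR 31 = 50
byte 10: 74 XOR 8b = ff
byte 11: 75 XOR a7 = d2
byte 12: 73 XOR 93 = e0
byte 13: 20 XOR 8b = ab
byte 14: 76 XOR 31 = 47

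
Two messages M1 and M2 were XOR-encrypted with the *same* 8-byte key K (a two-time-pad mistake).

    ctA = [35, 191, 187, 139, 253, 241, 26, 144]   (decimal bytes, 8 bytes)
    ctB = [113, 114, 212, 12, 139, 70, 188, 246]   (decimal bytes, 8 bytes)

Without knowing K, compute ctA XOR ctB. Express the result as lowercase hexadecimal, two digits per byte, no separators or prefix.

ctA ⊕ ctB = (M1 ⊕ K) ⊕ (M2 ⊕ K) = M1 ⊕ M2 — the shared key cancels under XOR.
23 XOR 71 = 52
bf XOR 72 = cd
bb XOR d4 = 6f
8b XOR 0c = 87
fd XOR 8b = 76
f1 XOR 46 = b7
1a XOR bc = a6
90 XOR f6 = 66

52cd6f8776b7a666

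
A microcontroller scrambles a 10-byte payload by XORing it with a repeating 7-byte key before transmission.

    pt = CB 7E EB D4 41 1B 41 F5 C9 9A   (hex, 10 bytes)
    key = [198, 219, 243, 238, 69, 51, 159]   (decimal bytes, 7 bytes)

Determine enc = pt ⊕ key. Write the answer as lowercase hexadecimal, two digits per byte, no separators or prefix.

0da5183a0428de331269

The 7-byte key repeats, so the effective keystream is c6 db f3 ee 45 33 9f c6 db f3.
byte 0: 203 ⊕ 198 =  13
byte 1: 126 ⊕ 219 = 165
byte 2: 235 ⊕ 243 =  24
byte 3: 212 ⊕ 238 =  58
byte 4:  65 ⊕  69 =   4
byte 5:  27 ⊕  51 =  40
byte 6:  65 ⊕ 159 = 222
byte 7: 245 ⊕ 198 =  51
byte 8: 201 ⊕ 219 =  18
byte 9: 154 ⊕ 243 = 105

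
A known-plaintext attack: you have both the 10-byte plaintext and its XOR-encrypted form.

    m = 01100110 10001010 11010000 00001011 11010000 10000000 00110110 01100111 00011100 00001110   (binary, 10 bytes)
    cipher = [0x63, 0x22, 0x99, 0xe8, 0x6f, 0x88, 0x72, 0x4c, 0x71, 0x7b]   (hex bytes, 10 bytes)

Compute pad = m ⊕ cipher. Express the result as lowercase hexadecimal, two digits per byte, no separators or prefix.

05a849e3bf08442b6d75

Since cipher = m ⊕ pad, XORing both sides with m gives pad = m ⊕ cipher.
01100110 ⊕ 01100011 = 00000101
10001010 ⊕ 00100010 = 10101000
11010000 ⊕ 10011001 = 01001001
00001011 ⊕ 11101000 = 11100011
11010000 ⊕ 01101111 = 10111111
10000000 ⊕ 10001000 = 00001000
00110110 ⊕ 01110010 = 01000100
01100111 ⊕ 01001100 = 00101011
00011100 ⊕ 01110001 = 01101101
00001110 ⊕ 01111011 = 01110101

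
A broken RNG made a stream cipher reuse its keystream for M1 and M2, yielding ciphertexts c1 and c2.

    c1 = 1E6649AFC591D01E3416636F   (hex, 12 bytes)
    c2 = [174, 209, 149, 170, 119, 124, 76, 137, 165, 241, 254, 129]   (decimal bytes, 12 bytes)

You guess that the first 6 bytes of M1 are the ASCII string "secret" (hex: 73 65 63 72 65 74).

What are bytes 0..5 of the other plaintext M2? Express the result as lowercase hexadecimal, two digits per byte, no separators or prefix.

c3d2bf77d799

First, c1 ⊕ c2 = (M1 ⊕ K) ⊕ (M2 ⊕ K) = M1 ⊕ M2, so the key drops out. Then M2 = (M1 ⊕ M2) ⊕ M1 over the first 6 bytes.
byte 0: (1e xor ae) xor 73 = b0 xor 73 = c3
byte 1: (66 xor d1) xor 65 = b7 xor 65 = d2
byte 2: (49 xor 95) xor 63 = dc xor 63 = bf
byte 3: (af xor aa) xor 72 = 05 xor 72 = 77
byte 4: (c5 xor 77) xor 65 = b2 xor 65 = d7
byte 5: (91 xor 7c) xor 74 = ed xor 74 = 99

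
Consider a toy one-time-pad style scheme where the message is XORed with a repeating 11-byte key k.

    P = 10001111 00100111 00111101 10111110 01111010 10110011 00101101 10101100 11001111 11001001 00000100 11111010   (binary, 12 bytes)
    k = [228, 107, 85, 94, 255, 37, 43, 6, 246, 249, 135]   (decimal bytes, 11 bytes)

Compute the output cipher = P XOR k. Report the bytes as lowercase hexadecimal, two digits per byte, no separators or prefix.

The 11-byte key repeats, so the effective keystream is e4 6b 55 5e ff 25 2b 06 f6 f9 87 e4.
byte 0: 8f XOR e4 = 6b
byte 1: 27 XOR 6b = 4c
byte 2: 3d XOR 55 = 68
byte 3: be XOR 5e = e0
byte 4: 7a XOR ff = 85
byte 5: b3 XOR 25 = 96
byte 6: 2d XOR 2b = 06
byte 7: ac XOR 06 = aa
byte 8: cf XOR f6 = 39
byte 9: c9 XOR f9 = 30
byte 10: 04 XOR 87 = 83
byte 11: fa XOR e4 = 1e

6b4c68e0859606aa3930831e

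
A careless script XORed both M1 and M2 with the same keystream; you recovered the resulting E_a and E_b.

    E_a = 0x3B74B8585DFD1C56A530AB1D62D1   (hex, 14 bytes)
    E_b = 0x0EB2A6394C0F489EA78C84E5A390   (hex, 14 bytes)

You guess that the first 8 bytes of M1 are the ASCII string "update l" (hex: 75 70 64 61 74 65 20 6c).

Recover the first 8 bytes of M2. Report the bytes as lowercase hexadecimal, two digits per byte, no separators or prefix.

40b67a00659774a4

First, E_a ⊕ E_b = (M1 ⊕ K) ⊕ (M2 ⊕ K) = M1 ⊕ M2, so the key drops out. Then M2 = (M1 ⊕ M2) ⊕ M1 over the first 8 bytes.
byte 0: (3b xor 0e) xor 75 = 35 xor 75 = 40
byte 1: (74 xor b2) xor 70 = c6 xor 70 = b6
byte 2: (b8 xor a6) xor 64 = 1e xor 64 = 7a
byte 3: (58 xor 39) xor 61 = 61 xor 61 = 00
byte 4: (5d xor 4c) xor 74 = 11 xor 74 = 65
byte 5: (fd xor 0f) xor 65 = f2 xor 65 = 97
byte 6: (1c xor 48) xor 20 = 54 xor 20 = 74
byte 7: (56 xor 9e) xor 6c = c8 xor 6c = a4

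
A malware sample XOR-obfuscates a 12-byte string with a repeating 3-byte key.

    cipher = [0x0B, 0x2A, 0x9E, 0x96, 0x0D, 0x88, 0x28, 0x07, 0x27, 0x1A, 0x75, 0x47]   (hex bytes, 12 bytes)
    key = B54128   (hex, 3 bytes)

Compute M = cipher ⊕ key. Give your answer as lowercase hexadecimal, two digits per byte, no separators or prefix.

The 3-byte key repeats, so the effective keystream is b5 41 28 b5 41 28 b5 41 28 b5 41 28.
byte 0:  11 ⊕ 181 = 190
byte 1:  42 ⊕  65 = 107
byte 2: 158 ⊕  40 = 182
byte 3: 150 ⊕ 181 =  35
byte 4:  13 ⊕  65 =  76
byte 5: 136 ⊕  40 = 160
byte 6:  40 ⊕ 181 = 157
byte 7:   7 ⊕  65 =  70
byte 8:  39 ⊕  40 =  15
byte 9:  26 ⊕ 181 = 175
byte 10: 117 ⊕  65 =  52
byte 11:  71 ⊕  40 = 111

be6bb6234ca09d460faf346f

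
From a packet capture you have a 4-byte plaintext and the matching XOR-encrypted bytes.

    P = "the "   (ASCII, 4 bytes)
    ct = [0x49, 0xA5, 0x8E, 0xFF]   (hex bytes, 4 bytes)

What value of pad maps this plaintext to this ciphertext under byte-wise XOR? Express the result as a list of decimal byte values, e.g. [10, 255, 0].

[61, 205, 235, 223]

Since ct = P ⊕ pad, XORing both sides with P gives pad = P ⊕ ct.
74 ^ 49 = 3d
68 ^ a5 = cd
65 ^ 8e = eb
20 ^ ff = df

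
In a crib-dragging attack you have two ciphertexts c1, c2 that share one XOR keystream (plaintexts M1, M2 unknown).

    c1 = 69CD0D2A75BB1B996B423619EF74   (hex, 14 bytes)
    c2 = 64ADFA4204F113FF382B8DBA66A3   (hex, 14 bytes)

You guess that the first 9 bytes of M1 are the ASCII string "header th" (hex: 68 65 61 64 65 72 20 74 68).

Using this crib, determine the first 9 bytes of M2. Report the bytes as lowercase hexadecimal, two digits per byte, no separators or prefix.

6505960c143828123b

First, c1 ⊕ c2 = (M1 ⊕ K) ⊕ (M2 ⊕ K) = M1 ⊕ M2, so the key drops out. Then M2 = (M1 ⊕ M2) ⊕ M1 over the first 9 bytes.
byte 0: (69 ⊕ 64) ⊕ 68 = 0d ⊕ 68 = 65
byte 1: (cd ⊕ ad) ⊕ 65 = 60 ⊕ 65 = 05
byte 2: (0d ⊕ fa) ⊕ 61 = f7 ⊕ 61 = 96
byte 3: (2a ⊕ 42) ⊕ 64 = 68 ⊕ 64 = 0c
byte 4: (75 ⊕ 04) ⊕ 65 = 71 ⊕ 65 = 14
byte 5: (bb ⊕ f1) ⊕ 72 = 4a ⊕ 72 = 38
byte 6: (1b ⊕ 13) ⊕ 20 = 08 ⊕ 20 = 28
byte 7: (99 ⊕ ff) ⊕ 74 = 66 ⊕ 74 = 12
byte 8: (6b ⊕ 38) ⊕ 68 = 53 ⊕ 68 = 3b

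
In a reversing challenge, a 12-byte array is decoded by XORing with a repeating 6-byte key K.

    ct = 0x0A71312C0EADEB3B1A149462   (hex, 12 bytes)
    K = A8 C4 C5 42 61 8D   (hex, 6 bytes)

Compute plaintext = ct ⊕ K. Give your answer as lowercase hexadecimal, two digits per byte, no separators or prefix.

a2b5f46e6f2043ffdf56f5ef

The 6-byte key repeats, so the effective keystream is a8 c4 c5 42 61 8d a8 c4 c5 42 61 8d.
byte 0:  10 ⊕ 168 = 162
byte 1: 113 ⊕ 196 = 181
byte 2:  49 ⊕ 197 = 244
byte 3:  44 ⊕  66 = 110
byte 4:  14 ⊕  97 = 111
byte 5: 173 ⊕ 141 =  32
byte 6: 235 ⊕ 168 =  67
byte 7:  59 ⊕ 196 = 255
byte 8:  26 ⊕ 197 = 223
byte 9:  20 ⊕  66 =  86
byte 10: 148 ⊕  97 = 245
byte 11:  98 ⊕ 141 = 239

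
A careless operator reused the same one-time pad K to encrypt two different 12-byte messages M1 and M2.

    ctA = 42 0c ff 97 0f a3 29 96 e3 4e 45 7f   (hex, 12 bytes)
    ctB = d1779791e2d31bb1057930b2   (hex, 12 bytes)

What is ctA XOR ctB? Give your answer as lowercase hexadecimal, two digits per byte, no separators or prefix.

ctA ⊕ ctB = (M1 ⊕ K) ⊕ (M2 ⊕ K) = M1 ⊕ M2 — the shared key cancels under XOR.
byte 0: 42 xor d1 = 93
byte 1: 0c xor 77 = 7b
byte 2: ff xor 97 = 68
byte 3: 97 xor 91 = 06
byte 4: 0f xor e2 = ed
byte 5: a3 xor d3 = 70
byte 6: 29 xor 1b = 32
byte 7: 96 xor b1 = 27
byte 8: e3 xor 05 = e6
byte 9: 4e xor 79 = 37
byte 10: 45 xor 30 = 75
byte 11: 7f xor b2 = cd

937b6806ed703227e63775cd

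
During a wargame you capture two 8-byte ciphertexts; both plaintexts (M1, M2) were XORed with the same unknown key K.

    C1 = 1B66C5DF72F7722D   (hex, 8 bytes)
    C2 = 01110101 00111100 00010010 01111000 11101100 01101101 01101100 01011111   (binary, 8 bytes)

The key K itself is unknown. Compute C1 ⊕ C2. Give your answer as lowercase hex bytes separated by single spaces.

6e 5a d7 a7 9e 9a 1e 72

C1 ⊕ C2 = (M1 ⊕ K) ⊕ (M2 ⊕ K) = M1 ⊕ M2 — the shared key cancels under XOR.
byte 0: 1b ⊕ 75 = 6e
byte 1: 66 ⊕ 3c = 5a
byte 2: c5 ⊕ 12 = d7
byte 3: df ⊕ 78 = a7
byte 4: 72 ⊕ ec = 9e
byte 5: f7 ⊕ 6d = 9a
byte 6: 72 ⊕ 6c = 1e
byte 7: 2d ⊕ 5f = 72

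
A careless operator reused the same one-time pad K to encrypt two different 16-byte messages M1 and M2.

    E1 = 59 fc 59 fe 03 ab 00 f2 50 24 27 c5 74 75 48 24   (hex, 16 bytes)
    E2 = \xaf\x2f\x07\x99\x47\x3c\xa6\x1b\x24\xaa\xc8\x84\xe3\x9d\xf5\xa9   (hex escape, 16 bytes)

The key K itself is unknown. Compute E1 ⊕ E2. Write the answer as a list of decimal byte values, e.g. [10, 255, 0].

E1 ⊕ E2 = (M1 ⊕ K) ⊕ (M2 ⊕ K) = M1 ⊕ M2 — the shared key cancels under XOR.
01011001 xor 10101111 = 11110110
11111100 xor 00101111 = 11010011
01011001 xor 00000111 = 01011110
11111110 xor 10011001 = 01100111
00000011 xor 01000111 = 01000100
10101011 xor 00111100 = 10010111
00000000 xor 10100110 = 10100110
11110010 xor 00011011 = 11101001
01010000 xor 00100100 = 01110100
00100100 xor 10101010 = 10001110
00100111 xor 11001000 = 11101111
11000101 xor 10000100 = 01000001
01110100 xor 11100011 = 10010111
01110101 xor 10011101 = 11101000
01001000 xor 11110101 = 10111101
00100100 xor 10101001 = 10001101

[246, 211, 94, 103, 68, 151, 166, 233, 116, 142, 239, 65, 151, 232, 189, 141]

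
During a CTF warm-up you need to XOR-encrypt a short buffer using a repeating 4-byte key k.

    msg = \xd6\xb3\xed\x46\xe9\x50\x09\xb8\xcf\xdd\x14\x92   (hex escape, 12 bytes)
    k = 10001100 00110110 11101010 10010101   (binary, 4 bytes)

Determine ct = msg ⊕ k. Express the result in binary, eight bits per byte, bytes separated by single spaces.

The 4-byte key repeats, so the effective keystream is 8c 36 ea 95 8c 36 ea 95 8c 36 ea 95.
byte 0: d6 ^ 8c = 5a
byte 1: b3 ^ 36 = 85
byte 2: ed ^ ea = 07
byte 3: 46 ^ 95 = d3
byte 4: e9 ^ 8c = 65
byte 5: 50 ^ 36 = 66
byte 6: 09 ^ ea = e3
byte 7: b8 ^ 95 = 2d
byte 8: cf ^ 8c = 43
byte 9: dd ^ 36 = eb
byte 10: 14 ^ ea = fe
byte 11: 92 ^ 95 = 07

01011010 10000101 00000111 11010011 01100101 01100110 11100011 00101101 01000011 11101011 11111110 00000111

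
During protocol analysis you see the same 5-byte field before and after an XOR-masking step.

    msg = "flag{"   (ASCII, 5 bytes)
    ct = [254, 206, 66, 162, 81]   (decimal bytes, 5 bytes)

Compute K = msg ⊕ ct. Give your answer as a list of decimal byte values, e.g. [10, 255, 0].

Since ct = msg ⊕ K, XORing both sides with msg gives K = msg ⊕ ct.
byte 0: 66 XOR fe = 98
byte 1: 6c XOR ce = a2
byte 2: 61 XOR 42 = 23
byte 3: 67 XOR a2 = c5
byte 4: 7b XOR 51 = 2a

[152, 162, 35, 197, 42]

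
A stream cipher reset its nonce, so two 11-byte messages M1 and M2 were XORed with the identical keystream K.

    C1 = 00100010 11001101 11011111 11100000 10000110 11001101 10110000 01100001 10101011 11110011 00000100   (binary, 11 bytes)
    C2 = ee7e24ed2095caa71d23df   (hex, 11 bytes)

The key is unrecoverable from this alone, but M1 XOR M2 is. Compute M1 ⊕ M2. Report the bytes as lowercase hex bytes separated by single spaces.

C1 ⊕ C2 = (M1 ⊕ K) ⊕ (M2 ⊕ K) = M1 ⊕ M2 — the shared key cancels under XOR.
22 XOR ee = cc
cd XOR 7e = b3
df XOR 24 = fb
e0 XOR ed = 0d
86 XOR 20 = a6
cd XOR 95 = 58
b0 XOR ca = 7a
61 XOR a7 = c6
ab XOR 1d = b6
f3 XOR 23 = d0
04 XOR df = db

cc b3 fb 0d a6 58 7a c6 b6 d0 db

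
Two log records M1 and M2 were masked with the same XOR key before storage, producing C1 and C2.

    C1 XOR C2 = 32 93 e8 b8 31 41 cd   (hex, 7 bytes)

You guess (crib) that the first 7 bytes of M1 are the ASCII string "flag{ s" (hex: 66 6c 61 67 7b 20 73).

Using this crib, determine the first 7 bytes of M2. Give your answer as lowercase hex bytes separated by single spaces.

54 ff 89 df 4a 61 be

Since C1 ⊕ C2 = M1 ⊕ M2, XORing with the guessed M1 bytes yields the corresponding M2 bytes: M2 = (C1 ⊕ C2) ⊕ M1.
00110010 XOR 01100110 = 01010100
10010011 XOR 01101100 = 11111111
11101000 XOR 01100001 = 10001001
10111000 XOR 01100111 = 11011111
00110001 XOR 01111011 = 01001010
01000001 XOR 00100000 = 01100001
11001101 XOR 01110011 = 10111110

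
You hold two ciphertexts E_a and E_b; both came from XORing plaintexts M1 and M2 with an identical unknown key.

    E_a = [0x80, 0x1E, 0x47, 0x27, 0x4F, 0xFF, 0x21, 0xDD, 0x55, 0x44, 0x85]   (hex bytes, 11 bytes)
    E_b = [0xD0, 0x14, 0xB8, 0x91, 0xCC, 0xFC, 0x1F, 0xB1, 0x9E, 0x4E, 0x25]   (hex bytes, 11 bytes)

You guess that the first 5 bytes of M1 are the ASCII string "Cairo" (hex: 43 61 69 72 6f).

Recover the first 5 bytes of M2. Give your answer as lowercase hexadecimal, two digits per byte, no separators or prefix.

136b96c4ec

First, E_a ⊕ E_b = (M1 ⊕ K) ⊕ (M2 ⊕ K) = M1 ⊕ M2, so the key drops out. Then M2 = (M1 ⊕ M2) ⊕ M1 over the first 5 bytes.
byte 0: (80 XOR d0) XOR 43 = 50 XOR 43 = 13
byte 1: (1e XOR 14) XOR 61 = 0a XOR 61 = 6b
byte 2: (47 XOR b8) XOR 69 = ff XOR 69 = 96
byte 3: (27 XOR 91) XOR 72 = b6 XOR 72 = c4
byte 4: (4f XOR cc) XOR 6f = 83 XOR 6f = ec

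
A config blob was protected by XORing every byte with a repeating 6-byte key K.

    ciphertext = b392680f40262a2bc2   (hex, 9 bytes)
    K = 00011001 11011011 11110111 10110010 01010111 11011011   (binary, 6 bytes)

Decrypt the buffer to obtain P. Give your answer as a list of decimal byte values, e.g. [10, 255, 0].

[170, 73, 159, 189, 23, 253, 51, 240, 53]

The 6-byte key repeats, so the effective keystream is 19 db f7 b2 57 db 19 db f7.
byte 0: 10110011 ⊕ 00011001 = 10101010
byte 1: 10010010 ⊕ 11011011 = 01001001
byte 2: 01101000 ⊕ 11110111 = 10011111
byte 3: 00001111 ⊕ 10110010 = 10111101
byte 4: 01000000 ⊕ 01010111 = 00010111
byte 5: 00100110 ⊕ 11011011 = 11111101
byte 6: 00101010 ⊕ 00011001 = 00110011
byte 7: 00101011 ⊕ 11011011 = 11110000
byte 8: 11000010 ⊕ 11110111 = 00110101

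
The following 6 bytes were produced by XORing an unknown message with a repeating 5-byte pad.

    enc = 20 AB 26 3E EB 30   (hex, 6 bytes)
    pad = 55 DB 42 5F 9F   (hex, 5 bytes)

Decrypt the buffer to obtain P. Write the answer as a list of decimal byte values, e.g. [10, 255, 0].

The 5-byte key repeats, so the effective keystream is 55 db 42 5f 9f 55.
byte 0: 20 xor 55 = 75
byte 1: ab xor db = 70
byte 2: 26 xor 42 = 64
byte 3: 3e xor 5f = 61
byte 4: eb xor 9f = 74
byte 5: 30 xor 55 = 65

[117, 112, 100, 97, 116, 101]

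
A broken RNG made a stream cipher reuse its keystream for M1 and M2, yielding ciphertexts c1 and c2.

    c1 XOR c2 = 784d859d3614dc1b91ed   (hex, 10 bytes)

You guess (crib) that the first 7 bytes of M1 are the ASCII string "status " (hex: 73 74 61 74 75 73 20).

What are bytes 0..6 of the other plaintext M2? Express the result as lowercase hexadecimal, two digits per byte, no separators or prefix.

Since c1 ⊕ c2 = M1 ⊕ M2, XORing with the guessed M1 bytes yields the corresponding M2 bytes: M2 = (c1 ⊕ c2) ⊕ M1.
byte 0: 78 ^ 73 = 0b
byte 1: 4d ^ 74 = 39
byte 2: 85 ^ 61 = e4
byte 3: 9d ^ 74 = e9
byte 4: 36 ^ 75 = 43
byte 5: 14 ^ 73 = 67
byte 6: dc ^ 20 = fc

0b39e4e94367fc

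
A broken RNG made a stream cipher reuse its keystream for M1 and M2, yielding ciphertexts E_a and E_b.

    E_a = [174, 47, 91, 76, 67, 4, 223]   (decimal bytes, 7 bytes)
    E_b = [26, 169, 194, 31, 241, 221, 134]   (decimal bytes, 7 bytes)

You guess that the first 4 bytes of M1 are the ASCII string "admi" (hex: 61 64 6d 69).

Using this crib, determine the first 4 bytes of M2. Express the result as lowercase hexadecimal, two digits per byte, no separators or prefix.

First, E_a ⊕ E_b = (M1 ⊕ K) ⊕ (M2 ⊕ K) = M1 ⊕ M2, so the key drops out. Then M2 = (M1 ⊕ M2) ⊕ M1 over the first 4 bytes.
byte 0: (ae ⊕ 1a) ⊕ 61 = b4 ⊕ 61 = d5
byte 1: (2f ⊕ a9) ⊕ 64 = 86 ⊕ 64 = e2
byte 2: (5b ⊕ c2) ⊕ 6d = 99 ⊕ 6d = f4
byte 3: (4c ⊕ 1f) ⊕ 69 = 53 ⊕ 69 = 3a

d5e2f43a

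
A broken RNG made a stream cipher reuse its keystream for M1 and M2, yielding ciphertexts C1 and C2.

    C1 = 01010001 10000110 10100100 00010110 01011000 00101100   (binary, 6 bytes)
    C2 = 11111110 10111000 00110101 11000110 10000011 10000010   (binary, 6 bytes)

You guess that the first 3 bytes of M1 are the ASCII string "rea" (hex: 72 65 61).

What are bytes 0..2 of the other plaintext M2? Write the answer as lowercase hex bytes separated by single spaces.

First, C1 ⊕ C2 = (M1 ⊕ K) ⊕ (M2 ⊕ K) = M1 ⊕ M2, so the key drops out. Then M2 = (M1 ⊕ M2) ⊕ M1 over the first 3 bytes.
byte 0: (51 ⊕ fe) ⊕ 72 = af ⊕ 72 = dd
byte 1: (86 ⊕ b8) ⊕ 65 = 3e ⊕ 65 = 5b
byte 2: (a4 ⊕ 35) ⊕ 61 = 91 ⊕ 61 = f0

dd 5b f0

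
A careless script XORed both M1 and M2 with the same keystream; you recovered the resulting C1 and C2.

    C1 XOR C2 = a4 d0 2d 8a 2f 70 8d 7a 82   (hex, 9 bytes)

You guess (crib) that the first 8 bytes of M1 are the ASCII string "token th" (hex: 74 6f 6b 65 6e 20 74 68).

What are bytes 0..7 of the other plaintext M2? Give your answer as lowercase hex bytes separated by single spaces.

d0 bf 46 ef 41 50 f9 12

Since C1 ⊕ C2 = M1 ⊕ M2, XORing with the guessed M1 bytes yields the corresponding M2 bytes: M2 = (C1 ⊕ C2) ⊕ M1.
a4 ^ 74 = d0
d0 ^ 6f = bf
2d ^ 6b = 46
8a ^ 65 = ef
2f ^ 6e = 41
70 ^ 20 = 50
8d ^ 74 = f9
7a ^ 68 = 12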